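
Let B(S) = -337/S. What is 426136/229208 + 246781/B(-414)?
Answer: 2927214237413/9655387 ≈ 3.0317e+5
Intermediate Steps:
426136/229208 + 246781/B(-414) = 426136/229208 + 246781/((-337/(-414))) = 426136*(1/229208) + 246781/((-337*(-1/414))) = 53267/28651 + 246781/(337/414) = 53267/28651 + 246781*(414/337) = 53267/28651 + 102167334/337 = 2927214237413/9655387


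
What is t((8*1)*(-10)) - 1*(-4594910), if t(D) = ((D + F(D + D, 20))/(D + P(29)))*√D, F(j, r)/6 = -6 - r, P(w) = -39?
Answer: 4594910 + 944*I*√5/119 ≈ 4.5949e+6 + 17.738*I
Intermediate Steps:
F(j, r) = -36 - 6*r (F(j, r) = 6*(-6 - r) = -36 - 6*r)
t(D) = √D*(-156 + D)/(-39 + D) (t(D) = ((D + (-36 - 6*20))/(D - 39))*√D = ((D + (-36 - 120))/(-39 + D))*√D = ((D - 156)/(-39 + D))*√D = ((-156 + D)/(-39 + D))*√D = √D*(-156 + D)/(-39 + D))
t((8*1)*(-10)) - 1*(-4594910) = √((8*1)*(-10))*(-156 + (8*1)*(-10))/(-39 + (8*1)*(-10)) - 1*(-4594910) = √(8*(-10))*(-156 + 8*(-10))/(-39 + 8*(-10)) + 4594910 = √(-80)*(-156 - 80)/(-39 - 80) + 4594910 = (4*I*√5)*(-236)/(-119) + 4594910 = (4*I*√5)*(-1/119)*(-236) + 4594910 = 944*I*√5/119 + 4594910 = 4594910 + 944*I*√5/119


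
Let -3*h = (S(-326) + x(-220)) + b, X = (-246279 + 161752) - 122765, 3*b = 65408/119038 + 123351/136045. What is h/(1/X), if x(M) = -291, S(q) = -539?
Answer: -4177015124818376492/72875361195 ≈ -5.7317e+7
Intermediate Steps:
b = 11790943849/24291787065 (b = (65408/119038 + 123351/136045)/3 = (65408*(1/119038) + 123351*(1/136045))/3 = (32704/59519 + 123351/136045)/3 = (⅓)*(11790943849/8097262355) = 11790943849/24291787065 ≈ 0.48539)
X = -207292 (X = -84527 - 122765 = -207292)
h = 20150392320101/72875361195 (h = -((-539 - 291) + 11790943849/24291787065)/3 = -(-830 + 11790943849/24291787065)/3 = -⅓*(-20150392320101/24291787065) = 20150392320101/72875361195 ≈ 276.50)
h/(1/X) = 20150392320101/(72875361195*(1/(-207292))) = 20150392320101/(72875361195*(-1/207292)) = (20150392320101/72875361195)*(-207292) = -4177015124818376492/72875361195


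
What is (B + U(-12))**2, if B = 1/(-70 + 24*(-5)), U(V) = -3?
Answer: 326041/36100 ≈ 9.0316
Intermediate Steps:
B = -1/190 (B = 1/(-70 - 120) = 1/(-190) = -1/190 ≈ -0.0052632)
(B + U(-12))**2 = (-1/190 - 3)**2 = (-571/190)**2 = 326041/36100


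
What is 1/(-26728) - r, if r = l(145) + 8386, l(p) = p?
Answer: -228016569/26728 ≈ -8531.0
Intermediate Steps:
r = 8531 (r = 145 + 8386 = 8531)
1/(-26728) - r = 1/(-26728) - 1*8531 = -1/26728 - 8531 = -228016569/26728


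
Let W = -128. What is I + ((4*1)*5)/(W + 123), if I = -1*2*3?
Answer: -10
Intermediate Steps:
I = -6 (I = -2*3 = -6)
I + ((4*1)*5)/(W + 123) = -6 + ((4*1)*5)/(-128 + 123) = -6 + (4*5)/(-5) = -6 + 20*(-1/5) = -6 - 4 = -10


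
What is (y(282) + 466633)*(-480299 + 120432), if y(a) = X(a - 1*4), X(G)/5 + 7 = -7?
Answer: -167900627121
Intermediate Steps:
X(G) = -70 (X(G) = -35 + 5*(-7) = -35 - 35 = -70)
y(a) = -70
(y(282) + 466633)*(-480299 + 120432) = (-70 + 466633)*(-480299 + 120432) = 466563*(-359867) = -167900627121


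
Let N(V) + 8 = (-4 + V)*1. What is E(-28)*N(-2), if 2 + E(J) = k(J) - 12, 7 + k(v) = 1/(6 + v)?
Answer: 3241/11 ≈ 294.64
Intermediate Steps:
k(v) = -7 + 1/(6 + v)
E(J) = -14 + (-41 - 7*J)/(6 + J) (E(J) = -2 + ((-41 - 7*J)/(6 + J) - 12) = -2 + (-12 + (-41 - 7*J)/(6 + J)) = -14 + (-41 - 7*J)/(6 + J))
N(V) = -12 + V (N(V) = -8 + (-4 + V)*1 = -8 + (-4 + V) = -12 + V)
E(-28)*N(-2) = ((-125 - 21*(-28))/(6 - 28))*(-12 - 2) = ((-125 + 588)/(-22))*(-14) = -1/22*463*(-14) = -463/22*(-14) = 3241/11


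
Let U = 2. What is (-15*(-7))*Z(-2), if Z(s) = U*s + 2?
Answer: -210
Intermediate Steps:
Z(s) = 2 + 2*s (Z(s) = 2*s + 2 = 2 + 2*s)
(-15*(-7))*Z(-2) = (-15*(-7))*(2 + 2*(-2)) = 105*(2 - 4) = 105*(-2) = -210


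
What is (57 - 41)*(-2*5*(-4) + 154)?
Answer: 3104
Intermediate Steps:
(57 - 41)*(-2*5*(-4) + 154) = 16*(-10*(-4) + 154) = 16*(40 + 154) = 16*194 = 3104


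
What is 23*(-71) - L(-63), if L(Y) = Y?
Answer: -1570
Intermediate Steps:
23*(-71) - L(-63) = 23*(-71) - 1*(-63) = -1633 + 63 = -1570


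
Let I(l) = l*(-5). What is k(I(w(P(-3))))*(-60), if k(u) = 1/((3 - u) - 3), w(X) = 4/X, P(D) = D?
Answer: 9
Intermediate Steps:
I(l) = -5*l
k(u) = -1/u (k(u) = 1/(-u) = -1/u)
k(I(w(P(-3))))*(-60) = -1/((-20/(-3)))*(-60) = -1/((-20*(-1)/3))*(-60) = -1/((-5*(-4/3)))*(-60) = -1/20/3*(-60) = -1*3/20*(-60) = -3/20*(-60) = 9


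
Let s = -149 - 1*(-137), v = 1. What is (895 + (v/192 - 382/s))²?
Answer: 31667270209/36864 ≈ 8.5903e+5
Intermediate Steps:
s = -12 (s = -149 + 137 = -12)
(895 + (v/192 - 382/s))² = (895 + (1/192 - 382/(-12)))² = (895 + (1*(1/192) - 382*(-1/12)))² = (895 + (1/192 + 191/6))² = (895 + 6113/192)² = (177953/192)² = 31667270209/36864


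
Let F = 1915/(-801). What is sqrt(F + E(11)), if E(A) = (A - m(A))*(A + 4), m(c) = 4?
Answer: sqrt(7314910)/267 ≈ 10.130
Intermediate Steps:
E(A) = (-4 + A)*(4 + A) (E(A) = (A - 1*4)*(A + 4) = (A - 4)*(4 + A) = (-4 + A)*(4 + A))
F = -1915/801 (F = 1915*(-1/801) = -1915/801 ≈ -2.3908)
sqrt(F + E(11)) = sqrt(-1915/801 + (-16 + 11**2)) = sqrt(-1915/801 + (-16 + 121)) = sqrt(-1915/801 + 105) = sqrt(82190/801) = sqrt(7314910)/267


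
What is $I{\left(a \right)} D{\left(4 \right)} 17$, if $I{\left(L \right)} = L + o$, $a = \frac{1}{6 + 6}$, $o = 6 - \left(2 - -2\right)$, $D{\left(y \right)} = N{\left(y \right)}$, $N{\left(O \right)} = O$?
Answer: $\frac{425}{3} \approx 141.67$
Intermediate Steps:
$D{\left(y \right)} = y$
$o = 2$ ($o = 6 - \left(2 + 2\right) = 6 - 4 = 2$)
$a = \frac{1}{12} \approx 0.083333$
$I{\left(L \right)} = 2 + L$ ($I{\left(L \right)} = L + 2 = 2 + L$)
$I{\left(a \right)} D{\left(4 \right)} 17 = \left(2 + \frac{1}{12}\right) 4 \cdot 17 = \frac{25}{12} \cdot 4 \cdot 17 = \frac{25}{3} \cdot 17 = \frac{425}{3}$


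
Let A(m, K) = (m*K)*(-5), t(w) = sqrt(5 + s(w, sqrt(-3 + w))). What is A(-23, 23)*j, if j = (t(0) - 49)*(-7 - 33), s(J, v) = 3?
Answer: 5184200 - 211600*sqrt(2) ≈ 4.8850e+6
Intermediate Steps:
t(w) = 2*sqrt(2) (t(w) = sqrt(5 + 3) = sqrt(8) = 2*sqrt(2))
j = 1960 - 80*sqrt(2) (j = (2*sqrt(2) - 49)*(-7 - 33) = (-49 + 2*sqrt(2))*(-40) = 1960 - 80*sqrt(2) ≈ 1846.9)
A(m, K) = -5*K*m (A(m, K) = (K*m)*(-5) = -5*K*m)
A(-23, 23)*j = (-5*23*(-23))*(1960 - 80*sqrt(2)) = 2645*(1960 - 80*sqrt(2)) = 5184200 - 211600*sqrt(2)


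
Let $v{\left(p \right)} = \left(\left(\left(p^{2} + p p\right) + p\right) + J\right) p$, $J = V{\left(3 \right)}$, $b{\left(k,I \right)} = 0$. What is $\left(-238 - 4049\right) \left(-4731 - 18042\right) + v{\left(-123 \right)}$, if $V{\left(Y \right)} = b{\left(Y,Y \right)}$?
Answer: $93921246$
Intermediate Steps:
$V{\left(Y \right)} = 0$
$J = 0$
$v{\left(p \right)} = p \left(p + 2 p^{2}\right)$ ($v{\left(p \right)} = \left(\left(\left(p^{2} + p p\right) + p\right) + 0\right) p = \left(\left(\left(p^{2} + p^{2}\right) + p\right) + 0\right) p = \left(\left(2 p^{2} + p\right) + 0\right) p = \left(\left(p + 2 p^{2}\right) + 0\right) p = \left(p + 2 p^{2}\right) p = p \left(p + 2 p^{2}\right)$)
$\left(-238 - 4049\right) \left(-4731 - 18042\right) + v{\left(-123 \right)} = \left(-238 - 4049\right) \left(-4731 - 18042\right) + \left(-123\right)^{2} \left(1 + 2 \left(-123\right)\right) = \left(-4287\right) \left(-22773\right) + 15129 \left(1 - 246\right) = 97627851 + 15129 \left(-245\right) = 97627851 - 3706605 = 93921246$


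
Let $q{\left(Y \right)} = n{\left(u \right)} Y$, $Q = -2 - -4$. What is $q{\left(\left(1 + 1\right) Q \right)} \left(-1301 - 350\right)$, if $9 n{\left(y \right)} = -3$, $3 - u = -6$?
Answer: $\frac{6604}{3} \approx 2201.3$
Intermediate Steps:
$u = 9$ ($u = 3 - -6 = 3 + 6 = 9$)
$n{\left(y \right)} = - \frac{1}{3}$ ($n{\left(y \right)} = \frac{1}{9} \left(-3\right) = - \frac{1}{3}$)
$Q = 2$ ($Q = -2 + 4 = 2$)
$q{\left(Y \right)} = - \frac{Y}{3}$
$q{\left(\left(1 + 1\right) Q \right)} \left(-1301 - 350\right) = - \frac{\left(1 + 1\right) 2}{3} \left(-1301 - 350\right) = - \frac{2 \cdot 2}{3} \left(-1651\right) = \left(- \frac{1}{3}\right) 4 \left(-1651\right) = \left(- \frac{4}{3}\right) \left(-1651\right) = \frac{6604}{3}$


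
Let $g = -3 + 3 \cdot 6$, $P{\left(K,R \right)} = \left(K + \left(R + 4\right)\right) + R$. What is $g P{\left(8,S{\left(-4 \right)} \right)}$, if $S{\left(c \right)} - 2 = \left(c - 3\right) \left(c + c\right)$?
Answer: $1920$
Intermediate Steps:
$S{\left(c \right)} = 2 + 2 c \left(-3 + c\right)$ ($S{\left(c \right)} = 2 + \left(c - 3\right) \left(c + c\right) = 2 + \left(-3 + c\right) 2 c = 2 + 2 c \left(-3 + c\right)$)
$P{\left(K,R \right)} = 4 + K + 2 R$ ($P{\left(K,R \right)} = \left(K + \left(4 + R\right)\right) + R = \left(4 + K + R\right) + R = 4 + K + 2 R$)
$g = 15$ ($g = -3 + 18 = 15$)
$g P{\left(8,S{\left(-4 \right)} \right)} = 15 \left(4 + 8 + 2 \left(2 - -24 + 2 \left(-4\right)^{2}\right)\right) = 15 \left(4 + 8 + 2 \left(2 + 24 + 2 \cdot 16\right)\right) = 15 \left(4 + 8 + 2 \left(2 + 24 + 32\right)\right) = 15 \left(4 + 8 + 2 \cdot 58\right) = 15 \left(4 + 8 + 116\right) = 15 \cdot 128 = 1920$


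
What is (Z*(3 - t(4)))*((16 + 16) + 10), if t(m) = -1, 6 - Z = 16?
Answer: -1680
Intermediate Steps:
Z = -10 (Z = 6 - 1*16 = 6 - 16 = -10)
(Z*(3 - t(4)))*((16 + 16) + 10) = (-10*(3 - 1*(-1)))*((16 + 16) + 10) = (-10*(3 + 1))*(32 + 10) = -10*4*42 = -40*42 = -1680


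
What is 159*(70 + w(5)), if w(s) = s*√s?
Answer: 11130 + 795*√5 ≈ 12908.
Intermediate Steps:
w(s) = s^(3/2)
159*(70 + w(5)) = 159*(70 + 5^(3/2)) = 159*(70 + 5*√5) = 11130 + 795*√5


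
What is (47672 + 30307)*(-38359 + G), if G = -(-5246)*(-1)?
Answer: -3400274295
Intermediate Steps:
G = -5246 (G = -1*5246 = -5246)
(47672 + 30307)*(-38359 + G) = (47672 + 30307)*(-38359 - 5246) = 77979*(-43605) = -3400274295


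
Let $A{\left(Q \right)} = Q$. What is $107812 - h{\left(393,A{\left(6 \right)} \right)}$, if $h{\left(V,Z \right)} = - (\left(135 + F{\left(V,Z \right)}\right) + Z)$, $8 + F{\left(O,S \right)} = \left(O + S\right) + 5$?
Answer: $108349$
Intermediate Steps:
$F{\left(O,S \right)} = -3 + O + S$ ($F{\left(O,S \right)} = -8 + \left(\left(O + S\right) + 5\right) = -8 + \left(5 + O + S\right) = -3 + O + S$)
$h{\left(V,Z \right)} = -132 - V - 2 Z$ ($h{\left(V,Z \right)} = - (\left(135 + \left(-3 + V + Z\right)\right) + Z) = - (\left(132 + V + Z\right) + Z) = - (132 + V + 2 Z) = -132 - V - 2 Z$)
$107812 - h{\left(393,A{\left(6 \right)} \right)} = 107812 - \left(-132 - 393 - 12\right) = 107812 - -537 = 107812 + 537 = 108349$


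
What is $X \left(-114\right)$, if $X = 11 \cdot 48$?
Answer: $-60192$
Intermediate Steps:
$X = 528$
$X \left(-114\right) = 528 \left(-114\right) = -60192$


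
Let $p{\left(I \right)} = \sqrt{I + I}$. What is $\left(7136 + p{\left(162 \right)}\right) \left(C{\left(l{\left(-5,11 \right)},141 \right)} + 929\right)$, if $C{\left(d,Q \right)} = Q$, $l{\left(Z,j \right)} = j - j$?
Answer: $7654780$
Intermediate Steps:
$p{\left(I \right)} = \sqrt{2} \sqrt{I}$ ($p{\left(I \right)} = \sqrt{2 I} = \sqrt{2} \sqrt{I}$)
$l{\left(Z,j \right)} = 0$
$\left(7136 + p{\left(162 \right)}\right) \left(C{\left(l{\left(-5,11 \right)},141 \right)} + 929\right) = \left(7136 + \sqrt{2} \sqrt{162}\right) \left(141 + 929\right) = \left(7136 + \sqrt{2} \cdot 9 \sqrt{2}\right) 1070 = \left(7136 + 18\right) 1070 = 7154 \cdot 1070 = 7654780$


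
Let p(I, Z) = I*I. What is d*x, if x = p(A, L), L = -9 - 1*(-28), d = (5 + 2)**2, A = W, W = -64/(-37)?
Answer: 200704/1369 ≈ 146.61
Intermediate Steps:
W = 64/37 (W = -64*(-1/37) = 64/37 ≈ 1.7297)
A = 64/37 ≈ 1.7297
d = 49 (d = 7**2 = 49)
L = 19 (L = -9 + 28 = 19)
p(I, Z) = I**2
x = 4096/1369 (x = (64/37)**2 = 4096/1369 ≈ 2.9920)
d*x = 49*(4096/1369) = 200704/1369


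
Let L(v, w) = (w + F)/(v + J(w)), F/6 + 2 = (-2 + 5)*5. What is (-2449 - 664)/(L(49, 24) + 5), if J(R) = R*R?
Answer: -1945625/3227 ≈ -602.92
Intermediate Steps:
J(R) = R²
F = 78 (F = -12 + 6*((-2 + 5)*5) = -12 + 6*(3*5) = -12 + 6*15 = -12 + 90 = 78)
L(v, w) = (78 + w)/(v + w²) (L(v, w) = (w + 78)/(v + w²) = (78 + w)/(v + w²))
(-2449 - 664)/(L(49, 24) + 5) = (-2449 - 664)/((78 + 24)/(49 + 24²) + 5) = -3113/(102/(49 + 576) + 5) = -3113/(102/625 + 5) = -3113/3227/625 = -3113*625/3227 = -1945625/3227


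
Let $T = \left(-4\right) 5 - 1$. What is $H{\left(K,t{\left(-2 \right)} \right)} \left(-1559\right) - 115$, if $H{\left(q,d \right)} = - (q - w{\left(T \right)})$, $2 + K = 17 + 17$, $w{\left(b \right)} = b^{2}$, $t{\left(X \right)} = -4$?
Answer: $-637746$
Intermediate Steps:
$T = -21$ ($T = -20 - 1 = -21$)
$K = 32$ ($K = -2 + \left(17 + 17\right) = -2 + 34 = 32$)
$H{\left(q,d \right)} = 441 - q$ ($H{\left(q,d \right)} = - (q - \left(-21\right)^{2}) = - (q - 441) = - (-441 + q) = 441 - q$)
$H{\left(K,t{\left(-2 \right)} \right)} \left(-1559\right) - 115 = \left(441 - 32\right) \left(-1559\right) - 115 = 409 \left(-1559\right) - 115 = -637631 - 115 = -637746$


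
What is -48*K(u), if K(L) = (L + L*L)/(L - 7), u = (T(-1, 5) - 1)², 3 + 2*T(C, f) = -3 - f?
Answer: -116948/47 ≈ -2488.3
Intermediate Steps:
T(C, f) = -3 - f/2 (T(C, f) = -3/2 + (-3 - f)/2 = -3/2 + (-3/2 - f/2) = -3 - f/2)
u = 169/4 (u = ((-3 - ½*5) - 1)² = ((-3 - 5/2) - 1)² = (-11/2 - 1)² = (-13/2)² = 169/4 ≈ 42.250)
K(L) = (L + L²)/(-7 + L)
-48*K(u) = -2028*(1 + 169/4)/(-7 + 169/4) = -2028*173/(141/4*4) = -2028*4*173/(141*4) = -48*29237/564 = -116948/47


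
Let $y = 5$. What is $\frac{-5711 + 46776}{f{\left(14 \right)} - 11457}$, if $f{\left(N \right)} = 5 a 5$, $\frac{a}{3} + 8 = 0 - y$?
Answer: $- \frac{41065}{12432} \approx -3.3032$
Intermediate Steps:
$a = -39$ ($a = -24 + 3 \left(0 - 5\right) = -24 + 3 \left(-5\right) = -24 - 15 = -39$)
$f{\left(N \right)} = -975$ ($f{\left(N \right)} = 5 \left(-39\right) 5 = \left(-195\right) 5 = -975$)
$\frac{-5711 + 46776}{f{\left(14 \right)} - 11457} = \frac{-5711 + 46776}{-975 - 11457} = \frac{41065}{-12432} = 41065 \left(- \frac{1}{12432}\right) = - \frac{41065}{12432}$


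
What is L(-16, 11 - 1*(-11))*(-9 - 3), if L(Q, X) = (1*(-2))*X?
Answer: 528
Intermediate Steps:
L(Q, X) = -2*X
L(-16, 11 - 1*(-11))*(-9 - 3) = (-2*(11 - 1*(-11)))*(-9 - 3) = -2*(11 + 11)*(-12) = -2*22*(-12) = -44*(-12) = 528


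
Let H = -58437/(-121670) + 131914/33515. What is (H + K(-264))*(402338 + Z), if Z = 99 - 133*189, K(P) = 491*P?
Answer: -3988505130913300690/81555401 ≈ -4.8905e+10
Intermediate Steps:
Z = -25038 (Z = 99 - 25137 = -25038)
H = 3601698487/815554010 (H = -58437*(-1/121670) + 131914*(1/33515) = 58437/121670 + 131914/33515 = 3601698487/815554010 ≈ 4.4163)
(H + K(-264))*(402338 + Z) = (3601698487/815554010 + 491*(-264))*(402338 - 25038) = (3601698487/815554010 - 129624)*377300 = -105711771293753/815554010*377300 = -3988505130913300690/81555401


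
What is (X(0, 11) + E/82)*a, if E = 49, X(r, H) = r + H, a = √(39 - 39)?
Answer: 0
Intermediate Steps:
a = 0 (a = √0 = 0)
X(r, H) = H + r
(X(0, 11) + E/82)*a = ((11 + 0) + 49/82)*0 = (11 + 49*(1/82))*0 = (11 + 49/82)*0 = (951/82)*0 = 0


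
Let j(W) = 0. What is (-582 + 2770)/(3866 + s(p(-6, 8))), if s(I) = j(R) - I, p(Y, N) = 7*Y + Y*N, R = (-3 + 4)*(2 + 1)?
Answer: 547/989 ≈ 0.55308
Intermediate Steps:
R = 3 (R = 1*3 = 3)
p(Y, N) = 7*Y + N*Y
s(I) = -I (s(I) = 0 - I = -I)
(-582 + 2770)/(3866 + s(p(-6, 8))) = (-582 + 2770)/(3866 - (-6)*(7 + 8)) = 2188/(3866 - (-6)*15) = 2188/(3866 - 1*(-90)) = 2188/(3866 + 90) = 2188/3956 = 2188*(1/3956) = 547/989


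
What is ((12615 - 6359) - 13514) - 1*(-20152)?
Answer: 12894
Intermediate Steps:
((12615 - 6359) - 13514) - 1*(-20152) = (6256 - 13514) + 20152 = -7258 + 20152 = 12894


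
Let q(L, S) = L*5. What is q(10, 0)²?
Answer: 2500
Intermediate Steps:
q(L, S) = 5*L
q(10, 0)² = (5*10)² = 50² = 2500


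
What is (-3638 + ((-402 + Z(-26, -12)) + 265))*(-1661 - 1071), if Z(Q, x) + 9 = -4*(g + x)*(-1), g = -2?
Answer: 10490880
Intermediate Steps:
Z(Q, x) = -17 + 4*x (Z(Q, x) = -9 - 4*(-2 + x)*(-1) = -9 + (8 - 4*x)*(-1) = -9 + (-8 + 4*x) = -17 + 4*x)
(-3638 + ((-402 + Z(-26, -12)) + 265))*(-1661 - 1071) = (-3638 + ((-402 + (-17 + 4*(-12))) + 265))*(-1661 - 1071) = (-3638 + ((-402 + (-17 - 48)) + 265))*(-2732) = (-3638 + ((-402 - 65) + 265))*(-2732) = (-3638 + (-467 + 265))*(-2732) = (-3638 - 202)*(-2732) = -3840*(-2732) = 10490880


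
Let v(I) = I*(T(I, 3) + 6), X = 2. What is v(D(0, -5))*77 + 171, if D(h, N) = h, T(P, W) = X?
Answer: 171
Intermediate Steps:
T(P, W) = 2
v(I) = 8*I (v(I) = I*(2 + 6) = I*8 = 8*I)
v(D(0, -5))*77 + 171 = (8*0)*77 + 171 = 0*77 + 171 = 0 + 171 = 171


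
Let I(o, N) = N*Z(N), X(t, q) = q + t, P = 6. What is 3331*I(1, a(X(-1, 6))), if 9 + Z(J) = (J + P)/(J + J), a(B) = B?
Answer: -263149/2 ≈ -1.3157e+5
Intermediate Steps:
Z(J) = -9 + (6 + J)/(2*J) (Z(J) = -9 + (J + 6)/(J + J) = -9 + (6 + J)/((2*J)) = -9 + (6 + J)*(1/(2*J)) = -9 + (6 + J)/(2*J))
I(o, N) = N*(-17/2 + 3/N)
3331*I(1, a(X(-1, 6))) = 3331*(3 - 17*(6 - 1)/2) = 3331*(3 - 17/2*5) = 3331*(3 - 85/2) = 3331*(-79/2) = -263149/2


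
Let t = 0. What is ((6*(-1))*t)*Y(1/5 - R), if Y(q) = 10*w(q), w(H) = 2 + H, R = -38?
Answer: 0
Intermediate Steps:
Y(q) = 20 + 10*q (Y(q) = 10*(2 + q) = 20 + 10*q)
((6*(-1))*t)*Y(1/5 - R) = ((6*(-1))*0)*(20 + 10*(1/5 - 1*(-38))) = (-6*0)*(20 + 10*(1/5 + 38)) = 0*(20 + 10*(191/5)) = 0*(20 + 382) = 0*402 = 0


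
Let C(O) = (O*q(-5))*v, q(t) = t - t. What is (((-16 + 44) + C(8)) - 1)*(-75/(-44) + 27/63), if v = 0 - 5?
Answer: 17739/308 ≈ 57.594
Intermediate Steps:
v = -5
q(t) = 0
C(O) = 0 (C(O) = (O*0)*(-5) = 0*(-5) = 0)
(((-16 + 44) + C(8)) - 1)*(-75/(-44) + 27/63) = (((-16 + 44) + 0) - 1)*(-75/(-44) + 27/63) = ((28 + 0) - 1)*(-75*(-1/44) + 27*(1/63)) = (28 - 1)*(75/44 + 3/7) = 27*(657/308) = 17739/308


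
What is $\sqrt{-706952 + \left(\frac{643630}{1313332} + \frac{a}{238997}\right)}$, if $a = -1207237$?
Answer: $\frac{i \sqrt{17412722928703795477526552382}}{156941204002} \approx 840.81 i$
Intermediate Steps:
$\sqrt{-706952 + \left(\frac{643630}{1313332} + \frac{a}{238997}\right)} = \sqrt{-706952 + \left(\frac{643630}{1313332} - \frac{1207237}{238997}\right)} = \sqrt{-706952 + \left(643630 \cdot \frac{1}{1313332} - \frac{1207237}{238997}\right)} = \sqrt{-706952 + \left(\frac{321815}{656666} - \frac{1207237}{238997}\right)} = \sqrt{-706952 - \frac{715838672287}{156941204002}} = \sqrt{- \frac{110950613890294191}{156941204002}} = \frac{i \sqrt{17412722928703795477526552382}}{156941204002}$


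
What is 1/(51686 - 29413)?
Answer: 1/22273 ≈ 4.4897e-5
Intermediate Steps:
1/(51686 - 29413) = 1/22273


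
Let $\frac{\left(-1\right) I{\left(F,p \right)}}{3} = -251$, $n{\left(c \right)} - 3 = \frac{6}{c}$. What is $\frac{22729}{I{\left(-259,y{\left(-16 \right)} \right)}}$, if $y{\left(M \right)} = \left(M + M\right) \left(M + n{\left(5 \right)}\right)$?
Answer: $\frac{22729}{753} \approx 30.185$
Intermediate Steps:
$n{\left(c \right)} = 3 + \frac{6}{c}$
$y{\left(M \right)} = 2 M \left(\frac{21}{5} + M\right)$ ($y{\left(M \right)} = \left(M + M\right) \left(M + \left(3 + \frac{6}{5}\right)\right) = 2 M \left(M + \left(3 + 6 \cdot \frac{1}{5}\right)\right) = 2 M \left(M + \left(3 + \frac{6}{5}\right)\right) = 2 M \left(M + \frac{21}{5}\right) = 2 M \left(\frac{21}{5} + M\right)$)
$I{\left(F,p \right)} = 753$ ($I{\left(F,p \right)} = \left(-3\right) \left(-251\right) = 753$)
$\frac{22729}{I{\left(-259,y{\left(-16 \right)} \right)}} = \frac{22729}{753}$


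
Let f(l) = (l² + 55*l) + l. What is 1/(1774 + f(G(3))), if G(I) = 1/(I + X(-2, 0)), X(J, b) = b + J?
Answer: 1/1831 ≈ 0.00054615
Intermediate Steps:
X(J, b) = J + b
G(I) = 1/(-2 + I) (G(I) = 1/(I + (-2 + 0)) = 1/(I - 2) = 1/(-2 + I))
f(l) = l² + 56*l
1/(1774 + f(G(3))) = 1/(1774 + (56 + 1/(-2 + 3))/(-2 + 3)) = 1/(1774 + (56 + 1/1)/1) = 1/(1774 + 1*(56 + 1)) = 1/(1774 + 1*57) = 1/(1774 + 57) = 1/1831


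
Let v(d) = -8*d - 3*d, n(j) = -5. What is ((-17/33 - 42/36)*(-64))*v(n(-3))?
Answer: 5920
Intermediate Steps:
v(d) = -11*d
((-17/33 - 42/36)*(-64))*v(n(-3)) = ((-17/33 - 42/36)*(-64))*(-11*(-5)) = ((-17*1/33 - 42*1/36)*(-64))*55 = ((-17/33 - 7/6)*(-64))*55 = -37/22*(-64)*55 = (1184/11)*55 = 5920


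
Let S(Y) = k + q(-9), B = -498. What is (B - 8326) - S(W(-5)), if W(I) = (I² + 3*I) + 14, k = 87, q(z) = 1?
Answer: -8912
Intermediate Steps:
W(I) = 14 + I² + 3*I
S(Y) = 88 (S(Y) = 87 + 1 = 88)
(B - 8326) - S(W(-5)) = (-498 - 8326) - 1*88 = -8824 - 88 = -8912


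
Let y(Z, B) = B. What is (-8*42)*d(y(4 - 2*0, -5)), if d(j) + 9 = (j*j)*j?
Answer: 45024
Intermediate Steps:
d(j) = -9 + j**3 (d(j) = -9 + (j*j)*j = -9 + j**2*j = -9 + j**3)
(-8*42)*d(y(4 - 2*0, -5)) = (-8*42)*(-9 + (-5)**3) = -336*(-9 - 125) = -336*(-134) = 45024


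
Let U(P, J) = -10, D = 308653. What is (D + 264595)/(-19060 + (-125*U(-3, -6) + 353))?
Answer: -573248/17457 ≈ -32.838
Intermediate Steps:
(D + 264595)/(-19060 + (-125*U(-3, -6) + 353)) = (308653 + 264595)/(-19060 + (-125*(-10) + 353)) = 573248/(-19060 + (1250 + 353)) = 573248/(-19060 + 1603) = 573248/(-17457) = 573248*(-1/17457) = -573248/17457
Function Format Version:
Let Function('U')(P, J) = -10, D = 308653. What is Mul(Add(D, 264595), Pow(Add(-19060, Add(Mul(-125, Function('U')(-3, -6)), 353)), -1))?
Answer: Rational(-573248, 17457) ≈ -32.838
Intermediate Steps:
Mul(Add(D, 264595), Pow(Add(-19060, Add(Mul(-125, Function('U')(-3, -6)), 353)), -1)) = Mul(Add(308653, 264595), Pow(Add(-19060, Add(Mul(-125, -10), 353)), -1)) = Mul(573248, Pow(Add(-19060, Add(1250, 353)), -1)) = Mul(573248, Pow(Add(-19060, 1603), -1)) = Mul(573248, Pow(-17457, -1)) = Mul(573248, Rational(-1, 17457)) = Rational(-573248, 17457)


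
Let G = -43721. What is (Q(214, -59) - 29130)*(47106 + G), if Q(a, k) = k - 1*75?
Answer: -99058640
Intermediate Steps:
Q(a, k) = -75 + k (Q(a, k) = k - 75 = -75 + k)
(Q(214, -59) - 29130)*(47106 + G) = ((-75 - 59) - 29130)*(47106 - 43721) = (-134 - 29130)*3385 = -29264*3385 = -99058640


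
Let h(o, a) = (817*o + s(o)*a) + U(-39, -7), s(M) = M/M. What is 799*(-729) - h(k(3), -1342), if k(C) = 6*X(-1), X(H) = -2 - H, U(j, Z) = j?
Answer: -576188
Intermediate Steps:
s(M) = 1
k(C) = -6 (k(C) = 6*(-2 - 1*(-1)) = 6*(-2 + 1) = 6*(-1) = -6)
h(o, a) = -39 + a + 817*o (h(o, a) = (817*o + 1*a) - 39 = (817*o + a) - 39 = (a + 817*o) - 39 = -39 + a + 817*o)
799*(-729) - h(k(3), -1342) = 799*(-729) - (-39 - 1342 + 817*(-6)) = -582471 - (-39 - 1342 - 4902) = -582471 - 1*(-6283) = -582471 + 6283 = -576188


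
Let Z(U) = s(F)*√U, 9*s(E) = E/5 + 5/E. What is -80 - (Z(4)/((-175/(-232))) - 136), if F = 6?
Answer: 1308848/23625 ≈ 55.401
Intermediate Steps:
s(E) = E/45 + 5/(9*E) (s(E) = (E/5 + 5/E)/9 = (5/E + E/5)/9 = E/45 + 5/(9*E))
Z(U) = 61*√U/270 (Z(U) = ((1/45)*(25 + 6²)/6)*√U = ((1/45)*(⅙)*(25 + 36))*√U = ((1/45)*(⅙)*61)*√U = 61*√U/270)
-80 - (Z(4)/((-175/(-232))) - 136) = -80 - ((61*√4/270)/((-175/(-232))) - 136) = -80 - (((61/270)*2)/((-175*(-1/232))) - 136) = -80 - (61/(135*(175/232)) - 136) = -80 - ((61/135)*(232/175) - 136) = -80 - (14152/23625 - 136) = -80 - 1*(-3198848/23625) = -80 + 3198848/23625 = 1308848/23625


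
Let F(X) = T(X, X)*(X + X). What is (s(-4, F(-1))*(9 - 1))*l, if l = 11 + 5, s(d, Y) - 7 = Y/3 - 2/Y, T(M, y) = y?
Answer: 2560/3 ≈ 853.33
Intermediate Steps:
F(X) = 2*X**2 (F(X) = X*(X + X) = X*(2*X) = 2*X**2)
s(d, Y) = 7 - 2/Y + Y/3 (s(d, Y) = 7 + (Y/3 - 2/Y) = 7 + (-2/Y + Y/3) = 7 - 2/Y + Y/3)
l = 16
(s(-4, F(-1))*(9 - 1))*l = ((7 - 2/(2*(-1)**2) + (2*(-1)**2)/3)*(9 - 1))*16 = ((7 - 2/(2*1) + (2*1)/3)*8)*16 = ((7 - 2/2 + (1/3)*2)*8)*16 = ((7 - 2*1/2 + 2/3)*8)*16 = ((7 - 1 + 2/3)*8)*16 = ((20/3)*8)*16 = (160/3)*16 = 2560/3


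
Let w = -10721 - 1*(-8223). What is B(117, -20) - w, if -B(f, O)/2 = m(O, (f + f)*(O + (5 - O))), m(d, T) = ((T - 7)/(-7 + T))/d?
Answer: 24981/10 ≈ 2498.1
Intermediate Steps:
w = -2498 (w = -10721 + 8223 = -2498)
m(d, T) = 1/d (m(d, T) = ((-7 + T)/(-7 + T))/d = 1/d)
B(f, O) = -2/O
B(117, -20) - w = -2/(-20) - 1*(-2498) = -2*(-1/20) + 2498 = 1/10 + 2498 = 24981/10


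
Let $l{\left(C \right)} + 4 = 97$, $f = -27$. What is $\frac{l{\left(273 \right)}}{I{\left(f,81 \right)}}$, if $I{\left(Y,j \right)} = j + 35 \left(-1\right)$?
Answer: $\frac{93}{46} \approx 2.0217$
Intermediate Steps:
$I{\left(Y,j \right)} = -35 + j$ ($I{\left(Y,j \right)} = j - 35 = -35 + j$)
$l{\left(C \right)} = 93$ ($l{\left(C \right)} = -4 + 97 = 93$)
$\frac{l{\left(273 \right)}}{I{\left(f,81 \right)}} = \frac{93}{-35 + 81} = \frac{93}{46}$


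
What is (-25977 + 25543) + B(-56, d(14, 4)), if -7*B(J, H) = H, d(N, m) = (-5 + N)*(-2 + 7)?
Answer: -3083/7 ≈ -440.43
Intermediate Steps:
d(N, m) = -25 + 5*N (d(N, m) = (-5 + N)*5 = -25 + 5*N)
B(J, H) = -H/7
(-25977 + 25543) + B(-56, d(14, 4)) = (-25977 + 25543) - (-25 + 5*14)/7 = -434 - (-25 + 70)/7 = -434 - 1/7*45 = -434 - 45/7 = -3083/7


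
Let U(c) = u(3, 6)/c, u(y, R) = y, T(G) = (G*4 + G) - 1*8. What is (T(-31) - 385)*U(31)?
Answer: -1644/31 ≈ -53.032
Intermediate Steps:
T(G) = -8 + 5*G (T(G) = (4*G + G) - 8 = 5*G - 8 = -8 + 5*G)
U(c) = 3/c
(T(-31) - 385)*U(31) = ((-8 + 5*(-31)) - 385)*(3/31) = ((-8 - 155) - 385)*(3*(1/31)) = (-163 - 385)*(3/31) = -548*3/31 = -1644/31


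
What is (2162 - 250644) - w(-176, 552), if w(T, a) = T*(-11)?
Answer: -250418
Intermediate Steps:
w(T, a) = -11*T
(2162 - 250644) - w(-176, 552) = (2162 - 250644) - (-11)*(-176) = -248482 - 1*1936 = -248482 - 1936 = -250418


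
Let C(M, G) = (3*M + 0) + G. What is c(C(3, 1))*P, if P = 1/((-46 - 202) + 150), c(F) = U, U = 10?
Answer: -5/49 ≈ -0.10204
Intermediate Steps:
C(M, G) = G + 3*M (C(M, G) = 3*M + G = G + 3*M)
c(F) = 10
P = -1/98 (P = 1/(-248 + 150) = 1/(-98) = -1/98 ≈ -0.010204)
c(C(3, 1))*P = 10*(-1/98) = -5/49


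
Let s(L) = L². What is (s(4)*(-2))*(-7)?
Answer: 224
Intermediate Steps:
(s(4)*(-2))*(-7) = (4²*(-2))*(-7) = (16*(-2))*(-7) = -32*(-7) = 224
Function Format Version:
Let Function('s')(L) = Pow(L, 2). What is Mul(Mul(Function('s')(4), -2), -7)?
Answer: 224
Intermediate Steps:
Mul(Mul(Function('s')(4), -2), -7) = Mul(Mul(Pow(4, 2), -2), -7) = Mul(Mul(16, -2), -7) = Mul(-32, -7) = 224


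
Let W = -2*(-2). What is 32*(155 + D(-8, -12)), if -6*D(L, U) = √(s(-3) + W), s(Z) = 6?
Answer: 4960 - 16*√10/3 ≈ 4943.1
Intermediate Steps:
W = 4
D(L, U) = -√10/6 (D(L, U) = -√(6 + 4)/6 = -√10/6)
32*(155 + D(-8, -12)) = 32*(155 - √10/6) = 4960 - 16*√10/3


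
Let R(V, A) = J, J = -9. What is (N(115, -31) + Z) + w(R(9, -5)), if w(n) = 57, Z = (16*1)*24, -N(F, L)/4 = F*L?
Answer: 14701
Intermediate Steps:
N(F, L) = -4*F*L
R(V, A) = -9
Z = 384 (Z = 16*24 = 384)
(N(115, -31) + Z) + w(R(9, -5)) = (-4*115*(-31) + 384) + 57 = (14260 + 384) + 57 = 14644 + 57 = 14701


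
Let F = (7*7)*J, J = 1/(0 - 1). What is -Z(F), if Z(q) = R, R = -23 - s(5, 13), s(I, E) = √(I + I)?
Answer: 23 + √10 ≈ 26.162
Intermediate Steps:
J = -1 (J = 1/(-1) = -1)
s(I, E) = √2*√I (s(I, E) = √(2*I) = √2*√I)
F = -49 (F = (7*7)*(-1) = 49*(-1) = -49)
R = -23 - √10 (R = -23 - √2*√5 = -23 - √10 ≈ -26.162)
Z(q) = -23 - √10
-Z(F) = -(-23 - √10) = 23 + √10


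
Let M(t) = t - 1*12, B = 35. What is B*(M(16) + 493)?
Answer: 17395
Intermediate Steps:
M(t) = -12 + t (M(t) = t - 12 = -12 + t)
B*(M(16) + 493) = 35*((-12 + 16) + 493) = 35*(4 + 493) = 35*497 = 17395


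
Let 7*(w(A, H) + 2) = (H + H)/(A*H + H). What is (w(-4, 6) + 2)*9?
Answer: -6/7 ≈ -0.85714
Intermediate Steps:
w(A, H) = -2 + 2*H/(7*(H + A*H)) (w(A, H) = -2 + ((H + H)/(A*H + H))/7 = -2 + ((2*H)/(H + A*H))/7 = -2 + (2*H/(H + A*H))/7 = -2 + 2*H/(7*(H + A*H)))
(w(-4, 6) + 2)*9 = (2*(-6 - 7*(-4))/(7*(1 - 4)) + 2)*9 = ((2/7)*(-6 + 28)/(-3) + 2)*9 = ((2/7)*(-1/3)*22 + 2)*9 = (-44/21 + 2)*9 = -2/21*9 = -6/7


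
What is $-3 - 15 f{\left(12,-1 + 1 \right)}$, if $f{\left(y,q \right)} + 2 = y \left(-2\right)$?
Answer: $387$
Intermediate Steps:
$f{\left(y,q \right)} = -2 - 2 y$ ($f{\left(y,q \right)} = -2 + y \left(-2\right) = -2 - 2 y$)
$-3 - 15 f{\left(12,-1 + 1 \right)} = -3 - 15 \left(-2 - 24\right) = -3 - -390 = -3 + 390 = 387$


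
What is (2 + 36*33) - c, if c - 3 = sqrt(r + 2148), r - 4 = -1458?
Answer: 1187 - sqrt(694) ≈ 1160.7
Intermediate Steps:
r = -1454 (r = 4 - 1458 = -1454)
c = 3 + sqrt(694) (c = 3 + sqrt(-1454 + 2148) = 3 + sqrt(694) ≈ 29.344)
(2 + 36*33) - c = (2 + 36*33) - (3 + sqrt(694)) = (2 + 1188) + (-3 - sqrt(694)) = 1190 + (-3 - sqrt(694)) = 1187 - sqrt(694)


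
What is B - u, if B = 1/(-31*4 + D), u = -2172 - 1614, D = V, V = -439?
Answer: 2131517/563 ≈ 3786.0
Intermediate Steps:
D = -439
u = -3786
B = -1/563 (B = 1/(-31*4 - 439) = 1/(-124 - 439) = 1/(-563) = -1/563 ≈ -0.0017762)
B - u = -1/563 - 1*(-3786) = -1/563 + 3786 = 2131517/563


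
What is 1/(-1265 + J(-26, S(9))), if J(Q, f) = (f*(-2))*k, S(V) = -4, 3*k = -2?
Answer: -3/3811 ≈ -0.00078719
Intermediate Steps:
k = -⅔ (k = (⅓)*(-2) = -⅔ ≈ -0.66667)
J(Q, f) = 4*f/3 (J(Q, f) = (f*(-2))*(-⅔) = -2*f*(-⅔) = 4*f/3)
1/(-1265 + J(-26, S(9))) = 1/(-1265 + (4/3)*(-4)) = 1/(-1265 - 16/3) = 1/(-3811/3) = -3/3811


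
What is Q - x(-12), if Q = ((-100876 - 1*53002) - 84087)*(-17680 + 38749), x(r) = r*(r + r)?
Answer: -5013684873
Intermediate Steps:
x(r) = 2*r² (x(r) = r*(2*r) = 2*r²)
Q = -5013684585 (Q = ((-100876 - 53002) - 84087)*21069 = (-153878 - 84087)*21069 = -237965*21069 = -5013684585)
Q - x(-12) = -5013684585 - 2*(-12)² = -5013684585 - 2*144 = -5013684585 - 1*288 = -5013684585 - 288 = -5013684873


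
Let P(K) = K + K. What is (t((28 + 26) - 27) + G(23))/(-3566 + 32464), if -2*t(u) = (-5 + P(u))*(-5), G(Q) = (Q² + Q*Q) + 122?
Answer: 2605/57796 ≈ 0.045072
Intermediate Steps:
G(Q) = 122 + 2*Q² (G(Q) = (Q² + Q²) + 122 = 2*Q² + 122 = 122 + 2*Q²)
P(K) = 2*K
t(u) = -25/2 + 5*u (t(u) = -(-5 + 2*u)*(-5)/2 = -(25 - 10*u)/2 = -25/2 + 5*u)
(t((28 + 26) - 27) + G(23))/(-3566 + 32464) = ((-25/2 + 5*((28 + 26) - 27)) + (122 + 2*23²))/(-3566 + 32464) = ((-25/2 + 5*(54 - 27)) + (122 + 2*529))/28898 = ((-25/2 + 5*27) + (122 + 1058))*(1/28898) = ((-25/2 + 135) + 1180)*(1/28898) = (245/2 + 1180)*(1/28898) = (2605/2)*(1/28898) = 2605/57796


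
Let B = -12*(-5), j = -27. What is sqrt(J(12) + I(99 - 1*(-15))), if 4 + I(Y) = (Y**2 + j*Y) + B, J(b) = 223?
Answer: 3*sqrt(1133) ≈ 100.98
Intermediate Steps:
B = 60
I(Y) = 56 + Y**2 - 27*Y (I(Y) = -4 + ((Y**2 - 27*Y) + 60) = -4 + (60 + Y**2 - 27*Y) = 56 + Y**2 - 27*Y)
sqrt(J(12) + I(99 - 1*(-15))) = sqrt(223 + (56 + (99 - 1*(-15))**2 - 27*(99 - 1*(-15)))) = sqrt(223 + (56 + (99 + 15)**2 - 27*(99 + 15))) = sqrt(223 + (56 + 114**2 - 27*114)) = sqrt(223 + (56 + 12996 - 3078)) = sqrt(223 + 9974) = sqrt(10197) = 3*sqrt(1133)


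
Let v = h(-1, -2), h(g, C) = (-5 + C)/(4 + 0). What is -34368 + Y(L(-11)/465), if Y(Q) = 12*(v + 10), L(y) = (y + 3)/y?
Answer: -34269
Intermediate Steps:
L(y) = (3 + y)/y
h(g, C) = -5/4 + C/4 (h(g, C) = (-5 + C)/4 = (-5 + C)*(¼) = -5/4 + C/4)
v = -7/4 (v = -5/4 + (¼)*(-2) = -5/4 - ½ = -7/4 ≈ -1.7500)
Y(Q) = 99 (Y(Q) = 12*(-7/4 + 10) = 12*(33/4) = 99)
-34368 + Y(L(-11)/465) = -34368 + 99 = -34269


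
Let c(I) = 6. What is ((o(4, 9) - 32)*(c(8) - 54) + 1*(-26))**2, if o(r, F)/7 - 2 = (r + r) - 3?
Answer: 708964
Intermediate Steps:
o(r, F) = -7 + 14*r (o(r, F) = 14 + 7*((r + r) - 3) = 14 + 7*(2*r - 3) = 14 + 7*(-3 + 2*r) = 14 + (-21 + 14*r) = -7 + 14*r)
((o(4, 9) - 32)*(c(8) - 54) + 1*(-26))**2 = (((-7 + 14*4) - 32)*(6 - 54) + 1*(-26))**2 = (((-7 + 56) - 32)*(-48) - 26)**2 = ((49 - 32)*(-48) - 26)**2 = (17*(-48) - 26)**2 = (-816 - 26)**2 = (-842)**2 = 708964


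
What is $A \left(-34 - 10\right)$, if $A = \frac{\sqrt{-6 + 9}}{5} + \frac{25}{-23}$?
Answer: $\frac{1100}{23} - \frac{44 \sqrt{3}}{5} \approx 32.584$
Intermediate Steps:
$A = - \frac{25}{23} + \frac{\sqrt{3}}{5}$ ($A = \sqrt{3} \cdot \frac{1}{5} + 25 \left(- \frac{1}{23}\right) = \frac{\sqrt{3}}{5} - \frac{25}{23} = - \frac{25}{23} + \frac{\sqrt{3}}{5} \approx -0.74055$)
$A \left(-34 - 10\right) = \left(- \frac{25}{23} + \frac{\sqrt{3}}{5}\right) \left(-34 - 10\right) = \left(- \frac{25}{23} + \frac{\sqrt{3}}{5}\right) \left(-44\right) = \frac{1100}{23} - \frac{44 \sqrt{3}}{5}$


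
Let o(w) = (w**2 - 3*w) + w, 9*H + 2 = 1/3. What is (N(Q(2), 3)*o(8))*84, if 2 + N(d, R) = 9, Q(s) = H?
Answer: 28224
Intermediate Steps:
H = -5/27 (H = -2/9 + (1/9)/3 = -2/9 + (1/9)*(1/3) = -2/9 + 1/27 = -5/27 ≈ -0.18519)
o(w) = w**2 - 2*w
Q(s) = -5/27
N(d, R) = 7 (N(d, R) = -2 + 9 = 7)
(N(Q(2), 3)*o(8))*84 = (7*(8*(-2 + 8)))*84 = (7*(8*6))*84 = (7*48)*84 = 336*84 = 28224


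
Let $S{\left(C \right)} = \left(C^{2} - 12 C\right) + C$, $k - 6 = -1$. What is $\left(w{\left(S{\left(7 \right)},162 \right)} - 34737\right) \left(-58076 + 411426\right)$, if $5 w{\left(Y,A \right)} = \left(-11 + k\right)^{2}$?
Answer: $-12271774830$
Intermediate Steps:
$k = 5$ ($k = 6 - 1 = 5$)
$S{\left(C \right)} = C^{2} - 11 C$
$w{\left(Y,A \right)} = \frac{36}{5}$ ($w{\left(Y,A \right)} = \frac{\left(-11 + 5\right)^{2}}{5} = \frac{\left(-6\right)^{2}}{5} = \frac{1}{5} \cdot 36 = \frac{36}{5}$)
$\left(w{\left(S{\left(7 \right)},162 \right)} - 34737\right) \left(-58076 + 411426\right) = \left(\frac{36}{5} - 34737\right) \left(-58076 + 411426\right) = \left(- \frac{173649}{5}\right) 353350 = -12271774830$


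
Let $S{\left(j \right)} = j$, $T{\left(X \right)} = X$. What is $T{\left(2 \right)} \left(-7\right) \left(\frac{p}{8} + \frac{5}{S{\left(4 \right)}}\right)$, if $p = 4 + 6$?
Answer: $-35$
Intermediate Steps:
$p = 10$
$T{\left(2 \right)} \left(-7\right) \left(\frac{p}{8} + \frac{5}{S{\left(4 \right)}}\right) = 2 \left(-7\right) \left(\frac{10}{8} + \frac{5}{4}\right) = - 14 \left(10 \cdot \frac{1}{8} + 5 \cdot \frac{1}{4}\right) = - 14 \left(\frac{5}{4} + \frac{5}{4}\right) = \left(-14\right) \frac{5}{2} = -35$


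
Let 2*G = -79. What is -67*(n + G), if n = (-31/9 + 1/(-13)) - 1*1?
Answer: 690167/234 ≈ 2949.4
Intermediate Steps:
G = -79/2 (G = (1/2)*(-79) = -79/2 ≈ -39.500)
n = -529/117 (n = (-31*1/9 + 1*(-1/13)) - 1 = (-31/9 - 1/13) - 1 = -412/117 - 1 = -529/117 ≈ -4.5214)
-67*(n + G) = -67*(-529/117 - 79/2) = -67*(-10301/234) = 690167/234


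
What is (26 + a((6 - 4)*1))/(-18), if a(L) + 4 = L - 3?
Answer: -7/6 ≈ -1.1667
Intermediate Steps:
a(L) = -7 + L (a(L) = -4 + (L - 3) = -4 + (-3 + L) = -7 + L)
(26 + a((6 - 4)*1))/(-18) = (26 + (-7 + (6 - 4)*1))/(-18) = -(26 + (-7 + 2*1))/18 = -(26 + (-7 + 2))/18 = -(26 - 5)/18 = -1/18*21 = -7/6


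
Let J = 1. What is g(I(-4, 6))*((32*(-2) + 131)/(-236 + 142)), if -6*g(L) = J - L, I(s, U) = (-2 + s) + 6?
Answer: 67/564 ≈ 0.11879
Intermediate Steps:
I(s, U) = 4 + s
g(L) = -⅙ + L/6 (g(L) = -(1 - L)/6 = -⅙ + L/6)
g(I(-4, 6))*((32*(-2) + 131)/(-236 + 142)) = (-⅙ + (4 - 4)/6)*((32*(-2) + 131)/(-236 + 142)) = (-⅙ + (⅙)*0)*((-64 + 131)/(-94)) = (-⅙ + 0)*(67*(-1/94)) = -⅙*(-67/94) = 67/564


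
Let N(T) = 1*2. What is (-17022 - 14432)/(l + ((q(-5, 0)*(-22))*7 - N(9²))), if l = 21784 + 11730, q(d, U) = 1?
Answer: -15727/16679 ≈ -0.94292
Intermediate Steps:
N(T) = 2
l = 33514
(-17022 - 14432)/(l + ((q(-5, 0)*(-22))*7 - N(9²))) = (-17022 - 14432)/(33514 + ((1*(-22))*7 - 1*2)) = -31454/(33514 + (-22*7 - 2)) = -31454/(33514 + (-154 - 2)) = -31454/(33514 - 156) = -31454/33358 = -31454*1/33358 = -15727/16679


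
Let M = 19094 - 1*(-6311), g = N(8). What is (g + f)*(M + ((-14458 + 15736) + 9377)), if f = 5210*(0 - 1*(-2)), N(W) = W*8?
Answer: 378053040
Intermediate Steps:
N(W) = 8*W
g = 64 (g = 8*8 = 64)
M = 25405 (M = 19094 + 6311 = 25405)
f = 10420 (f = 5210*(0 + 2) = 5210*2 = 10420)
(g + f)*(M + ((-14458 + 15736) + 9377)) = (64 + 10420)*(25405 + ((-14458 + 15736) + 9377)) = 10484*(25405 + (1278 + 9377)) = 10484*(25405 + 10655) = 10484*36060 = 378053040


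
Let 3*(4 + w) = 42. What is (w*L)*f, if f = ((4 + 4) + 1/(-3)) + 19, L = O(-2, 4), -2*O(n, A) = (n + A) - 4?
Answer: 800/3 ≈ 266.67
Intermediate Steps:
w = 10 (w = -4 + (1/3)*42 = -4 + 14 = 10)
O(n, A) = 2 - A/2 - n/2 (O(n, A) = -((n + A) - 4)/2 = -((A + n) - 4)/2 = -(-4 + A + n)/2 = 2 - A/2 - n/2)
L = 1 (L = 2 - 1/2*4 - 1/2*(-2) = 2 - 2 + 1 = 1)
f = 80/3 (f = (8 + 1*(-1/3)) + 19 = (8 - 1/3) + 19 = 23/3 + 19 = 80/3 ≈ 26.667)
(w*L)*f = (10*1)*(80/3) = 10*(80/3) = 800/3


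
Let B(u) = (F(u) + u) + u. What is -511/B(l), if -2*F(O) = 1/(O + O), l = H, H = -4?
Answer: 8176/127 ≈ 64.378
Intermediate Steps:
l = -4
F(O) = -1/(4*O) (F(O) = -1/(2*(O + O)) = -1/(2*O)/2 = -1/(4*O))
B(u) = 2*u - 1/(4*u) (B(u) = (-1/(4*u) + u) + u = (u - 1/(4*u)) + u = 2*u - 1/(4*u))
-511/B(l) = -511/(2*(-4) - ¼/(-4)) = -511/(-8 - ¼*(-¼)) = -511/(-8 + 1/16) = -511/(-127/16) = -511*(-16/127) = 8176/127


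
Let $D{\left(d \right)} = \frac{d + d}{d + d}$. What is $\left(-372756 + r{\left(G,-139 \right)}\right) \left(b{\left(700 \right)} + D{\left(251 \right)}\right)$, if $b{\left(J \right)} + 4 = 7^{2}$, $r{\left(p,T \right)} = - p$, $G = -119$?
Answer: $-17141302$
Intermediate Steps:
$D{\left(d \right)} = 1$ ($D{\left(d \right)} = \frac{2 d}{2 d} = 2 d \frac{1}{2 d} = 1$)
$b{\left(J \right)} = 45$ ($b{\left(J \right)} = -4 + 7^{2} = -4 + 49 = 45$)
$\left(-372756 + r{\left(G,-139 \right)}\right) \left(b{\left(700 \right)} + D{\left(251 \right)}\right) = \left(-372756 - -119\right) \left(45 + 1\right) = \left(-372756 + 119\right) 46 = \left(-372637\right) 46 = -17141302$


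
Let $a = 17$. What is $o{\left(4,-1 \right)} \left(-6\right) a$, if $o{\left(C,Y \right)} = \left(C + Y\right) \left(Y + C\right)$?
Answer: $-918$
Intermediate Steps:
$o{\left(C,Y \right)} = \left(C + Y\right)^{2}$ ($o{\left(C,Y \right)} = \left(C + Y\right) \left(C + Y\right) = \left(C + Y\right)^{2}$)
$o{\left(4,-1 \right)} \left(-6\right) a = \left(4 - 1\right)^{2} \left(-6\right) 17 = 3^{2} \left(-6\right) 17 = 9 \left(-6\right) 17 = \left(-54\right) 17 = -918$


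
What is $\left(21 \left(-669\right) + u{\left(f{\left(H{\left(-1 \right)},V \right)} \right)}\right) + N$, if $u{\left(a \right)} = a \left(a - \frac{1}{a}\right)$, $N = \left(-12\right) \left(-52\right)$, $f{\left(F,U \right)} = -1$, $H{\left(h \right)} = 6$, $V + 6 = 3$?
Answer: $-13425$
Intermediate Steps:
$V = -3$ ($V = -6 + 3 = -3$)
$N = 624$
$\left(21 \left(-669\right) + u{\left(f{\left(H{\left(-1 \right)},V \right)} \right)}\right) + N = \left(21 \left(-669\right) - \left(1 - \left(-1\right)^{2}\right)\right) + 624 = \left(-14049 + \left(-1 + 1\right)\right) + 624 = \left(-14049 + 0\right) + 624 = -14049 + 624 = -13425$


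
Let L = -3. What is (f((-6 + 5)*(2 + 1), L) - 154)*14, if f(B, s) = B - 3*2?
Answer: -2282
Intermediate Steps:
f(B, s) = -6 + B (f(B, s) = B - 6 = -6 + B)
(f((-6 + 5)*(2 + 1), L) - 154)*14 = ((-6 + (-6 + 5)*(2 + 1)) - 154)*14 = ((-6 - 1*3) - 154)*14 = ((-6 - 3) - 154)*14 = (-9 - 154)*14 = -163*14 = -2282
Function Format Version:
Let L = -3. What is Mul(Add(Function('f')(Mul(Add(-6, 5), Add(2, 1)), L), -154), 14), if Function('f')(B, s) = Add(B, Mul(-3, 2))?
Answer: -2282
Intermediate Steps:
Function('f')(B, s) = Add(-6, B) (Function('f')(B, s) = Add(B, -6) = Add(-6, B))
Mul(Add(Function('f')(Mul(Add(-6, 5), Add(2, 1)), L), -154), 14) = Mul(Add(Add(-6, Mul(Add(-6, 5), Add(2, 1))), -154), 14) = Mul(Add(Add(-6, Mul(-1, 3)), -154), 14) = Mul(Add(Add(-6, -3), -154), 14) = Mul(Add(-9, -154), 14) = Mul(-163, 14) = -2282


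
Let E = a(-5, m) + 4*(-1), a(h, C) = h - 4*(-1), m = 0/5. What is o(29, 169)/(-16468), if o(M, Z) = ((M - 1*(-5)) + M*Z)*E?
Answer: 24675/16468 ≈ 1.4984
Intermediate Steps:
m = 0 (m = 0*(⅕) = 0)
a(h, C) = 4 + h (a(h, C) = h + 4 = 4 + h)
E = -5 (E = (4 - 5) + 4*(-1) = -1 - 4 = -5)
o(M, Z) = -25 - 5*M - 5*M*Z (o(M, Z) = ((M - 1*(-5)) + M*Z)*(-5) = ((M + 5) + M*Z)*(-5) = ((5 + M) + M*Z)*(-5) = (5 + M + M*Z)*(-5) = -25 - 5*M - 5*M*Z)
o(29, 169)/(-16468) = (-25 - 5*29 - 5*29*169)/(-16468) = (-25 - 145 - 24505)*(-1/16468) = -24675*(-1/16468) = 24675/16468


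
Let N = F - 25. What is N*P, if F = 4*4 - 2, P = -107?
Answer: 1177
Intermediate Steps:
F = 14 (F = 16 - 2 = 14)
N = -11 (N = 14 - 25 = -11)
N*P = -11*(-107) = 1177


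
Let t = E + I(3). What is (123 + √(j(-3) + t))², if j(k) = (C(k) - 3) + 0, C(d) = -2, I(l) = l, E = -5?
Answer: (123 + I*√7)² ≈ 15122.0 + 650.85*I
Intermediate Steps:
j(k) = -5 (j(k) = (-2 - 3) + 0 = -5 + 0 = -5)
t = -2 (t = -5 + 3 = -2)
(123 + √(j(-3) + t))² = (123 + √(-5 - 2))² = (123 + √(-7))² = (123 + I*√7)²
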